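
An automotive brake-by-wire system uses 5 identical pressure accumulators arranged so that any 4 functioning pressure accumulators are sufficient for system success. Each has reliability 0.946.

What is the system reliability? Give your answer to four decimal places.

0.9739

R = Σ_{i=4}^{5} C(5,i) p^i (1−p)^{5−i} with p = 0.946
C(5,4)·0.946^4·0.054^1 = 0.216236
C(5,5)·0.946^5·0.054^0 = 0.757627
Sum = 0.9739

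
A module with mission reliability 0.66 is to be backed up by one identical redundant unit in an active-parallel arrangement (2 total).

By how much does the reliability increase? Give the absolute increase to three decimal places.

R_before = 0.66
R_after = 1 − (1 − 0.66)^2 = 0.884
ΔR = 0.884 − 0.66 = 0.224

0.224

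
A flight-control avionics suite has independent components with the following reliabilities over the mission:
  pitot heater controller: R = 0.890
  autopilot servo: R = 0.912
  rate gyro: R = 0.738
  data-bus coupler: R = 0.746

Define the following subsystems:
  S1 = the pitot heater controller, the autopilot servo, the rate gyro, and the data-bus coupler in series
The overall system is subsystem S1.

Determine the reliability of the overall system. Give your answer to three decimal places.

Series (pitot heater controller, autopilot servo, rate gyro, and data-bus coupler): 0.89000 × 0.91200 × 0.73800 × 0.74600 = 0.447

0.447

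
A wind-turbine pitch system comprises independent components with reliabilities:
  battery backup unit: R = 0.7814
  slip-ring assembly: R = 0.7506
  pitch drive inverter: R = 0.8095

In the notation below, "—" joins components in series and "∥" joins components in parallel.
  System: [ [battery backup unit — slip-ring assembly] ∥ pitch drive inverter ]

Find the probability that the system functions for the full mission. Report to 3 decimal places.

0.921

Series (battery backup unit and slip-ring assembly): 0.78140 × 0.75060 = 0.58652
Parallel ([0.58652] and pitch drive inverter): 1 − (1 − 0.58652)(1 − 0.80950) = 0.921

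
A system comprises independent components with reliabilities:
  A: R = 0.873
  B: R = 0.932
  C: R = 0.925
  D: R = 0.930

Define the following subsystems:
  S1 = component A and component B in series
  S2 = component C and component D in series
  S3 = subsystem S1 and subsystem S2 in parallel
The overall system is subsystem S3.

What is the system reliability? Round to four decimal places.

Series (A and B): 0.873000 × 0.932000 = 0.813636
Series (C and D): 0.925000 × 0.930000 = 0.860250
Parallel ([0.813636] and [0.860250]): 1 − (1 − 0.813636)(1 − 0.860250) = 0.9740

0.9740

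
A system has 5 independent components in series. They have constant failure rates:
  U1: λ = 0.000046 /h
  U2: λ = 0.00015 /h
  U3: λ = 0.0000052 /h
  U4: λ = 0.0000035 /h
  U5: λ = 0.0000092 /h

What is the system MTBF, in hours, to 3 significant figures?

Series of exponential components: λ_sys = Σ λ_i
λ_sys = 0.000046 + 0.00015 + 0.0000052 + 0.0000035 + 0.0000092 = 2.1390e-04 /h
MTBF = 1 / λ_sys = 4680 h

4680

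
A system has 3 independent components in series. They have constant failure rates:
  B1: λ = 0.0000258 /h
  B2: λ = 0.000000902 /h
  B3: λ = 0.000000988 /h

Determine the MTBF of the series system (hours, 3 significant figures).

Series of exponential components: λ_sys = Σ λ_i
λ_sys = 0.0000258 + 0.000000902 + 0.000000988 = 2.7690e-05 /h
MTBF = 1 / λ_sys = 36100 h

36100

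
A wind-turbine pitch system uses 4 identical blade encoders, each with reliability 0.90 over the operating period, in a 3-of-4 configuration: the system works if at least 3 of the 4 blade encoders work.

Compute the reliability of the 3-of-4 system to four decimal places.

0.9477

R = Σ_{i=3}^{4} C(4,i) p^i (1−p)^{4−i} with p = 0.90
C(4,3)·0.90^3·0.10^1 = 0.291600
C(4,4)·0.90^4·0.10^0 = 0.656100
Sum = 0.9477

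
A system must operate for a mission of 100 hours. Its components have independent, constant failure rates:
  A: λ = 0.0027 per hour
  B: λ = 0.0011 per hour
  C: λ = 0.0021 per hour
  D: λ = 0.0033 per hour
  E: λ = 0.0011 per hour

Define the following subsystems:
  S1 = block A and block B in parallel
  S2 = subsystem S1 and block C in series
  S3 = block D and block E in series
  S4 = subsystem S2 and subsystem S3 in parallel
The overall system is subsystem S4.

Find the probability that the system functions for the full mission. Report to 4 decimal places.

0.9255

R(A) = exp(−0.0027 × 100) = 0.763379
R(B) = exp(−0.0011 × 100) = 0.895834
R(C) = exp(−0.0021 × 100) = 0.810584
R(D) = exp(−0.0033 × 100) = 0.718924
R(E) = exp(−0.0011 × 100) = 0.895834
Parallel (A and B): 1 − (1 − 0.763379)(1 − 0.895834) = 0.975352
Series ([0.975352] and C): 0.975352 × 0.810584 = 0.790605
Series (D and E): 0.718924 × 0.895834 = 0.644037
Parallel ([0.790605] and [0.644037]): 1 − (1 − 0.790605)(1 − 0.644037) = 0.9255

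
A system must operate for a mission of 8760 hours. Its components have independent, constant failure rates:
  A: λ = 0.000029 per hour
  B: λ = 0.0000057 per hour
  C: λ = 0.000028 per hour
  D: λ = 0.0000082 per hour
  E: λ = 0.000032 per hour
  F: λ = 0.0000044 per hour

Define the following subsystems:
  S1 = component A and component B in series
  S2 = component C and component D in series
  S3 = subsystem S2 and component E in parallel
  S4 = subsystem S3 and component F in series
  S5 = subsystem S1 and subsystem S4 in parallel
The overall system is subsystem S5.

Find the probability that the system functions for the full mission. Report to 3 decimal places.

R(A) = exp(−0.000029 × 8760) = 0.77566
R(B) = exp(−0.0000057 × 8760) = 0.95129
R(C) = exp(−0.000028 × 8760) = 0.78249
R(D) = exp(−0.0000082 × 8760) = 0.93069
R(E) = exp(−0.000032 × 8760) = 0.75554
R(F) = exp(−0.0000044 × 8760) = 0.96219
Series (A and B): 0.77566 × 0.95129 = 0.73788
Series (C and D): 0.78249 × 0.93069 = 0.72826
Parallel ([0.72826] and E): 1 − (1 − 0.72826)(1 − 0.75554) = 0.93357
Series ([0.93357] and F): 0.93357 × 0.96219 = 0.89827
Parallel ([0.73788] and [0.89827]): 1 − (1 − 0.73788)(1 − 0.89827) = 0.973

0.973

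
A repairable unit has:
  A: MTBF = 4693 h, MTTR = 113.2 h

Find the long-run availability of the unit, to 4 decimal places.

0.9764

A(A) = MTBF/(MTBF+MTTR) = 4693/(4693+113.2) = 0.9764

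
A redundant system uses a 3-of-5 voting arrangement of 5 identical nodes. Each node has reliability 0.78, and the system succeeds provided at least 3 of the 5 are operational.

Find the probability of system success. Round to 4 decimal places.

0.9256

R = Σ_{i=3}^{5} C(5,i) p^i (1−p)^{5−i} with p = 0.78
C(5,3)·0.78^3·0.22^2 = 0.229683
C(5,4)·0.78^4·0.22^1 = 0.407166
C(5,5)·0.78^5·0.22^0 = 0.288717
Sum = 0.9256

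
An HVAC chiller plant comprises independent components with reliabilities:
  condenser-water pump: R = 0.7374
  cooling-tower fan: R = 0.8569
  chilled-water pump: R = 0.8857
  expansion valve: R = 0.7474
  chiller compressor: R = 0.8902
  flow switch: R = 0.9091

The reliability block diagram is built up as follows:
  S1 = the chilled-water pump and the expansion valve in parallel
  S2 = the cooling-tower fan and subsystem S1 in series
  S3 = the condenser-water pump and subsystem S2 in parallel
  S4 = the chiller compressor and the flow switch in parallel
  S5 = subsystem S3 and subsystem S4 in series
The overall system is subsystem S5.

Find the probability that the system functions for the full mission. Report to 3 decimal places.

0.946

Parallel (chilled-water pump and expansion valve): 1 − (1 − 0.88570)(1 − 0.74740) = 0.97113
Series (cooling-tower fan and [0.97113]): 0.85690 × 0.97113 = 0.83216
Parallel (condenser-water pump and [0.83216]): 1 − (1 − 0.73740)(1 − 0.83216) = 0.95593
Parallel (chiller compressor and flow switch): 1 − (1 − 0.89020)(1 − 0.90910) = 0.99002
Series ([0.95593] and [0.99002]): 0.95593 × 0.99002 = 0.946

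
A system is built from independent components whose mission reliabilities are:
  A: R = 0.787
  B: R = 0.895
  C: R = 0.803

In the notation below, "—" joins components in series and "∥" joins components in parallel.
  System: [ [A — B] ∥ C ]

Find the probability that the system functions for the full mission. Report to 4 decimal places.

Series (A and B): 0.787000 × 0.895000 = 0.704365
Parallel ([0.704365] and C): 1 − (1 − 0.704365)(1 − 0.803000) = 0.9418

0.9418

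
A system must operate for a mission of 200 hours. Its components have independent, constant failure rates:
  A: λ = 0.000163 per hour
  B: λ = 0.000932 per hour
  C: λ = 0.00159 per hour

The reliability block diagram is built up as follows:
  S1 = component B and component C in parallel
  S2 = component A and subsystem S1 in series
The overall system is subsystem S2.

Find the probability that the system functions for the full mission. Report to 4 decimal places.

R(A) = exp(−0.000163 × 200) = 0.967926
R(B) = exp(−0.000932 × 200) = 0.829942
R(C) = exp(−0.00159 × 200) = 0.727603
Parallel (B and C): 1 − (1 − 0.829942)(1 − 0.727603) = 0.953677
Series (A and [0.953677]): 0.967926 × 0.953677 = 0.9231

0.9231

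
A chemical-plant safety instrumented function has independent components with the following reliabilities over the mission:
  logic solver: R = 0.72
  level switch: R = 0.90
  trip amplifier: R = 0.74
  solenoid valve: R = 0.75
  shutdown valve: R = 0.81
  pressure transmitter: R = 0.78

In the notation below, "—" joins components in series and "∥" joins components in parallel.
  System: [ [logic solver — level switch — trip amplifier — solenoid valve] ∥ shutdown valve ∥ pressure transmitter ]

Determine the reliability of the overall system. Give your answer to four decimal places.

0.9732

Series (logic solver, level switch, trip amplifier, and solenoid valve): 0.720000 × 0.900000 × 0.740000 × 0.750000 = 0.359640
Parallel ([0.359640], shutdown valve, and pressure transmitter): 1 − (1 − 0.359640)(1 − 0.810000)(1 − 0.780000) = 0.9732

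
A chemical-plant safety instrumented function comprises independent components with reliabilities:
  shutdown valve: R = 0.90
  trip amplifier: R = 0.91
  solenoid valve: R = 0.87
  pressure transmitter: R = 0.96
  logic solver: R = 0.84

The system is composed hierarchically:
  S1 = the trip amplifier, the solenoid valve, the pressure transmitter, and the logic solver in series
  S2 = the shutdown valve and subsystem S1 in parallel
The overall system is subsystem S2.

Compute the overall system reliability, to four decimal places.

0.9638

Series (trip amplifier, solenoid valve, pressure transmitter, and logic solver): 0.910000 × 0.870000 × 0.960000 × 0.840000 = 0.638427
Parallel (shutdown valve and [0.638427]): 1 − (1 − 0.900000)(1 − 0.638427) = 0.9638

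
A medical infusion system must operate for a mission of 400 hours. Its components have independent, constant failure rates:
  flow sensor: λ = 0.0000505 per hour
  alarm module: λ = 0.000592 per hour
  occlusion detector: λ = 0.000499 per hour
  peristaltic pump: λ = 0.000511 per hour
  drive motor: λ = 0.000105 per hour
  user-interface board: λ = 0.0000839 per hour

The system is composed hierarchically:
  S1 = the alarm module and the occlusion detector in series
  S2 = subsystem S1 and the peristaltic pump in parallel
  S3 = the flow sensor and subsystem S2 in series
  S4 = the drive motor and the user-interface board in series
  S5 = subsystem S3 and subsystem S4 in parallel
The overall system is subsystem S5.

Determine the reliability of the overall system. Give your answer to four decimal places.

R(flow sensor) = exp(−0.0000505 × 400) = 0.980003
R(alarm module) = exp(−0.000592 × 400) = 0.789149
R(occlusion detector) = exp(−0.000499 × 400) = 0.819058
R(peristaltic pump) = exp(−0.000511 × 400) = 0.815136
R(drive motor) = exp(−0.000105 × 400) = 0.958870
R(user-interface board) = exp(−0.0000839 × 400) = 0.966997
Series (alarm module and occlusion detector): 0.789149 × 0.819058 = 0.646359
Parallel ([0.646359] and peristaltic pump): 1 − (1 − 0.646359)(1 − 0.815136) = 0.934625
Series (flow sensor and [0.934625]): 0.980003 × 0.934625 = 0.915935
Series (drive motor and user-interface board): 0.958870 × 0.966997 = 0.927224
Parallel ([0.915935] and [0.927224]): 1 − (1 − 0.915935)(1 − 0.927224) = 0.9939

0.9939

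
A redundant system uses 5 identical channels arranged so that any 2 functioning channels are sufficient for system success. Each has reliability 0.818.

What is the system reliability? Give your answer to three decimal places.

0.995

R = Σ_{i=2}^{5} C(5,i) p^i (1−p)^{5−i} with p = 0.818
C(5,2)·0.818^2·0.182^3 = 0.04034
C(5,3)·0.818^3·0.182^2 = 0.18130
C(5,4)·0.818^4·0.182^1 = 0.40743
C(5,5)·0.818^5·0.182^0 = 0.36624
Sum = 0.995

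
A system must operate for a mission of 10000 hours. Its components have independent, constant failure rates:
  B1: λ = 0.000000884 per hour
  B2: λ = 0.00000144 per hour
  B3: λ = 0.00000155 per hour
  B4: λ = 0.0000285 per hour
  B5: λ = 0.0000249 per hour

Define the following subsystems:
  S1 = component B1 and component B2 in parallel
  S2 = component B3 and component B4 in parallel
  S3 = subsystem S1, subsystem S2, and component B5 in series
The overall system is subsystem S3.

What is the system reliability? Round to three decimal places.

R(B1) = exp(−0.000000884 × 10000) = 0.99120
R(B2) = exp(−0.00000144 × 10000) = 0.98570
R(B3) = exp(−0.00000155 × 10000) = 0.98462
R(B4) = exp(−0.0000285 × 10000) = 0.75201
R(B5) = exp(−0.0000249 × 10000) = 0.77958
Parallel (B1 and B2): 1 − (1 − 0.99120)(1 − 0.98570) = 0.99987
Parallel (B3 and B4): 1 − (1 − 0.98462)(1 − 0.75201) = 0.99619
Series ([0.99987], [0.99619], and B5): 0.99987 × 0.99619 × 0.77958 = 0.777

0.777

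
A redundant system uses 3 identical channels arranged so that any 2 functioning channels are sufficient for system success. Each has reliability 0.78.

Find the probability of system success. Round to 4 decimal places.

R = Σ_{i=2}^{3} C(3,i) p^i (1−p)^{3−i} with p = 0.78
C(3,2)·0.78^2·0.22^1 = 0.401544
C(3,3)·0.78^3·0.22^0 = 0.474552
Sum = 0.8761

0.8761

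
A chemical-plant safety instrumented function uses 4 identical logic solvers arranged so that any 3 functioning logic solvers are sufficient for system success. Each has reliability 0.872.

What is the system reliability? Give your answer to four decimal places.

0.9177

R = Σ_{i=3}^{4} C(4,i) p^i (1−p)^{4−i} with p = 0.872
C(4,3)·0.872^3·0.128^1 = 0.339484
C(4,4)·0.872^4·0.128^0 = 0.578184
Sum = 0.9177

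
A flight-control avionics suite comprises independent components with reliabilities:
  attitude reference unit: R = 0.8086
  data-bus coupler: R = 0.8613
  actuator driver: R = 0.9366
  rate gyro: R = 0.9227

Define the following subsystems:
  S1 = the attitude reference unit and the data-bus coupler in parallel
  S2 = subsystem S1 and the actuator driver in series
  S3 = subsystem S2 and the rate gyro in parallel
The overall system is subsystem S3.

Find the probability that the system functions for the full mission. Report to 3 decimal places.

Parallel (attitude reference unit and data-bus coupler): 1 − (1 − 0.80860)(1 − 0.86130) = 0.97345
Series ([0.97345] and actuator driver): 0.97345 × 0.93660 = 0.91173
Parallel ([0.91173] and rate gyro): 1 − (1 − 0.91173)(1 − 0.92270) = 0.993

0.993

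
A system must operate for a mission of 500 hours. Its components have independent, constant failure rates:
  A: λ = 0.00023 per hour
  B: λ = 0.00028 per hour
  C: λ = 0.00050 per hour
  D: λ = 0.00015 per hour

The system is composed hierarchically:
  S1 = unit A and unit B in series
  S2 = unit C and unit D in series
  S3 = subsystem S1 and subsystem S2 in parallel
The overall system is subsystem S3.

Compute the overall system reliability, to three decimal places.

R(A) = exp(−0.00023 × 500) = 0.89137
R(B) = exp(−0.00028 × 500) = 0.86936
R(C) = exp(−0.00050 × 500) = 0.77880
R(D) = exp(−0.00015 × 500) = 0.92774
Series (A and B): 0.89137 × 0.86936 = 0.77492
Series (C and D): 0.77880 × 0.92774 = 0.72252
Parallel ([0.77492] and [0.72252]): 1 − (1 − 0.77492)(1 − 0.72252) = 0.938

0.938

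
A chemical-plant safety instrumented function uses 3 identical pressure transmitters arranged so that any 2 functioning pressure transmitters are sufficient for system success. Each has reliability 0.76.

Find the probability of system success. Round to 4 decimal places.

0.8548

R = Σ_{i=2}^{3} C(3,i) p^i (1−p)^{3−i} with p = 0.76
C(3,2)·0.76^2·0.24^1 = 0.415872
C(3,3)·0.76^3·0.24^0 = 0.438976
Sum = 0.8548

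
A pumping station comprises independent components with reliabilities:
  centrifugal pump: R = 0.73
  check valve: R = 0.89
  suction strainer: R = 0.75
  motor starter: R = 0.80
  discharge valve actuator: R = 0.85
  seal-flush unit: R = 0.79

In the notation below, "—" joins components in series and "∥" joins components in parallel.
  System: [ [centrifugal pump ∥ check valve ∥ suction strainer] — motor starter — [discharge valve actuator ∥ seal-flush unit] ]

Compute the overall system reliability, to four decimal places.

0.7690

Parallel (centrifugal pump, check valve, and suction strainer): 1 − (1 − 0.730000)(1 − 0.890000)(1 − 0.750000) = 0.992575
Parallel (discharge valve actuator and seal-flush unit): 1 − (1 − 0.850000)(1 − 0.790000) = 0.968500
Series ([0.992575], motor starter, and [0.968500]): 0.992575 × 0.800000 × 0.968500 = 0.7690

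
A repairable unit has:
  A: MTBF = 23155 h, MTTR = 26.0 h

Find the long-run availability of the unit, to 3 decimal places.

0.999

A(A) = MTBF/(MTBF+MTTR) = 23155/(23155+26.0) = 0.999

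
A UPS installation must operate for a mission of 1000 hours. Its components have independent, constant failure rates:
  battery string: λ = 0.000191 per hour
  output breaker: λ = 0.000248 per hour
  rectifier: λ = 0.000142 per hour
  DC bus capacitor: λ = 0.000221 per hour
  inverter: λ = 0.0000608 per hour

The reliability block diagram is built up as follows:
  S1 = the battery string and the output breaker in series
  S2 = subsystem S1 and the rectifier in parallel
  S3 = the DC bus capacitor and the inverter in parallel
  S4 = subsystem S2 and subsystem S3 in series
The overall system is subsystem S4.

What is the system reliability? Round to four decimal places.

R(battery string) = exp(−0.000191 × 1000) = 0.826133
R(output breaker) = exp(−0.000248 × 1000) = 0.780360
R(rectifier) = exp(−0.000142 × 1000) = 0.867621
R(DC bus capacitor) = exp(−0.000221 × 1000) = 0.801717
R(inverter) = exp(−0.0000608 × 1000) = 0.941011
Series (battery string and output breaker): 0.826133 × 0.780360 = 0.644681
Parallel ([0.644681] and rectifier): 1 − (1 − 0.644681)(1 − 0.867621) = 0.952963
Parallel (DC bus capacitor and inverter): 1 − (1 − 0.801717)(1 − 0.941011) = 0.988303
Series ([0.952963] and [0.988303]): 0.952963 × 0.988303 = 0.9418

0.9418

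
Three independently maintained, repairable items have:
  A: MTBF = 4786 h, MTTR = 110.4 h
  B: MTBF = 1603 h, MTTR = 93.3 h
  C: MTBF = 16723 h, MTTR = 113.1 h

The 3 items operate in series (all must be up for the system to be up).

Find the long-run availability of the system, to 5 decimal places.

A(A) = MTBF/(MTBF+MTTR) = 4786/(4786+110.4) = 0.977453
A(B) = MTBF/(MTBF+MTTR) = 1603/(1603+93.3) = 0.944998
A(C) = MTBF/(MTBF+MTTR) = 16723/(16723+113.1) = 0.993282
Series availability: 0.977453 × 0.944998 × 0.993282 = 0.91749

0.91749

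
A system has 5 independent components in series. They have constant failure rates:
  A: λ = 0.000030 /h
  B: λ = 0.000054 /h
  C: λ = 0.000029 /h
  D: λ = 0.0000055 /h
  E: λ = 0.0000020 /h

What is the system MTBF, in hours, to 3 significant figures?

8300

Series of exponential components: λ_sys = Σ λ_i
λ_sys = 0.000030 + 0.000054 + 0.000029 + 0.0000055 + 0.0000020 = 1.2050e-04 /h
MTBF = 1 / λ_sys = 8300 h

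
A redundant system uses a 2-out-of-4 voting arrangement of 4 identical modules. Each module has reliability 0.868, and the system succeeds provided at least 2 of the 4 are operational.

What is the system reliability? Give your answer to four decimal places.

0.9917

R = Σ_{i=2}^{4} C(4,i) p^i (1−p)^{4−i} with p = 0.868
C(4,2)·0.868^2·0.132^2 = 0.078766
C(4,3)·0.868^3·0.132^1 = 0.345297
C(4,4)·0.868^4·0.132^0 = 0.567648
Sum = 0.9917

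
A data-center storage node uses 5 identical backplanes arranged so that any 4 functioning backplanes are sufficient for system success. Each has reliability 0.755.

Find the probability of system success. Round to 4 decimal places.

R = Σ_{i=4}^{5} C(5,i) p^i (1−p)^{5−i} with p = 0.755
C(5,4)·0.755^4·0.245^1 = 0.398037
C(5,5)·0.755^5·0.245^0 = 0.245321
Sum = 0.6434

0.6434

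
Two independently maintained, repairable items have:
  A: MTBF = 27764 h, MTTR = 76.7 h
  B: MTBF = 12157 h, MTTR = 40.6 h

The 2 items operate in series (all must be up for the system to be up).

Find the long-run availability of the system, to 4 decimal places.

0.9939

A(A) = MTBF/(MTBF+MTTR) = 27764/(27764+76.7) = 0.997245
A(B) = MTBF/(MTBF+MTTR) = 12157/(12157+40.6) = 0.996671
Series availability: 0.997245 × 0.996671 = 0.9939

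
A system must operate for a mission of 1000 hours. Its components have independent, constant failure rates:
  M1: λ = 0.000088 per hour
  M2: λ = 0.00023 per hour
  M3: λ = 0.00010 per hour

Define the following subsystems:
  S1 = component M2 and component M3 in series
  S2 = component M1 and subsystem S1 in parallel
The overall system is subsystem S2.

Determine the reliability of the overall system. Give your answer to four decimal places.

0.9763

R(M1) = exp(−0.000088 × 1000) = 0.915761
R(M2) = exp(−0.00023 × 1000) = 0.794534
R(M3) = exp(−0.00010 × 1000) = 0.904837
Series (M2 and M3): 0.794534 × 0.904837 = 0.718924
Parallel (M1 and [0.718924]): 1 − (1 − 0.915761)(1 − 0.718924) = 0.9763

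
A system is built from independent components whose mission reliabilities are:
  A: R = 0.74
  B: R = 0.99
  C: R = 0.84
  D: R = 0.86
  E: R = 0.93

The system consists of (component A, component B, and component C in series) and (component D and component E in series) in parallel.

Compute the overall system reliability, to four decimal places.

0.9230

Series (A, B, and C): 0.740000 × 0.990000 × 0.840000 = 0.615384
Series (D and E): 0.860000 × 0.930000 = 0.799800
Parallel ([0.615384] and [0.799800]): 1 − (1 − 0.615384)(1 − 0.799800) = 0.9230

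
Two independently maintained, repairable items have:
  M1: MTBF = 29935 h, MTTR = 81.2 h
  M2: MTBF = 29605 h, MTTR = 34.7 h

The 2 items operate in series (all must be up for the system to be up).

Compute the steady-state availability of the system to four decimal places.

0.9961

A(M1) = MTBF/(MTBF+MTTR) = 29935/(29935+81.2) = 0.997295
A(M2) = MTBF/(MTBF+MTTR) = 29605/(29605+34.7) = 0.998829
Series availability: 0.997295 × 0.998829 = 0.9961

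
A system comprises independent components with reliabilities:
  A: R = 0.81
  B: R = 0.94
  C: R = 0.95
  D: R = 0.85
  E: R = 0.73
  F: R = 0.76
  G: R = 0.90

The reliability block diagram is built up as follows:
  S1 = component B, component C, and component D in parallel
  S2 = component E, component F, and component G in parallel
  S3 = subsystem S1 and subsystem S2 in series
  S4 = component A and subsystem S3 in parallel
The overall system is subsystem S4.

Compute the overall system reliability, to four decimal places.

0.9987

Parallel (B, C, and D): 1 − (1 − 0.940000)(1 − 0.950000)(1 − 0.850000) = 0.999550
Parallel (E, F, and G): 1 − (1 − 0.730000)(1 − 0.760000)(1 − 0.900000) = 0.993520
Series ([0.999550] and [0.993520]): 0.999550 × 0.993520 = 0.993073
Parallel (A and [0.993073]): 1 − (1 − 0.810000)(1 − 0.993073) = 0.9987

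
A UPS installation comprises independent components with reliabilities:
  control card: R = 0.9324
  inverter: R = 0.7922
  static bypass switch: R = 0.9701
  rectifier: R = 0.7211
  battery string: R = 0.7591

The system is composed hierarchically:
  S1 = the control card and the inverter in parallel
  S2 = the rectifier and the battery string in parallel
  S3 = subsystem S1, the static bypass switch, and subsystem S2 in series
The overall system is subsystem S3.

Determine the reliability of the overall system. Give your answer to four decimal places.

0.8922

Parallel (control card and inverter): 1 − (1 − 0.932400)(1 − 0.792200) = 0.985953
Parallel (rectifier and battery string): 1 − (1 − 0.721100)(1 − 0.759100) = 0.932813
Series ([0.985953], static bypass switch, and [0.932813]): 0.985953 × 0.970100 × 0.932813 = 0.8922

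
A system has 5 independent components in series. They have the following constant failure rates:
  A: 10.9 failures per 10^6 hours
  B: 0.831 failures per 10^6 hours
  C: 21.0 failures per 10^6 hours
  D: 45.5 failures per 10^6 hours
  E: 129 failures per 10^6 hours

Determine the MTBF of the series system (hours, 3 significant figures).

Series of exponential components: λ_sys = Σ λ_i
λ_sys = 0.0000109 + 0.000000831 + 0.0000210 + 0.0000455 + 0.000129 = 2.0723e-04 /h
MTBF = 1 / λ_sys = 4830 h

4830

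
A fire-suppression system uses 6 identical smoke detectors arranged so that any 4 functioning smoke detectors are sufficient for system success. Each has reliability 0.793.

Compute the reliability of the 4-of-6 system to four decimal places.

R = Σ_{i=4}^{6} C(6,i) p^i (1−p)^{6−i} with p = 0.793
C(6,4)·0.793^4·0.207^2 = 0.254170
C(6,5)·0.793^5·0.207^1 = 0.389482
C(6,6)·0.793^6·0.207^0 = 0.248679
Sum = 0.8923

0.8923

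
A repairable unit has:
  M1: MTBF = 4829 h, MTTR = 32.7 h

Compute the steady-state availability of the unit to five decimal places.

0.99327

A(M1) = MTBF/(MTBF+MTTR) = 4829/(4829+32.7) = 0.99327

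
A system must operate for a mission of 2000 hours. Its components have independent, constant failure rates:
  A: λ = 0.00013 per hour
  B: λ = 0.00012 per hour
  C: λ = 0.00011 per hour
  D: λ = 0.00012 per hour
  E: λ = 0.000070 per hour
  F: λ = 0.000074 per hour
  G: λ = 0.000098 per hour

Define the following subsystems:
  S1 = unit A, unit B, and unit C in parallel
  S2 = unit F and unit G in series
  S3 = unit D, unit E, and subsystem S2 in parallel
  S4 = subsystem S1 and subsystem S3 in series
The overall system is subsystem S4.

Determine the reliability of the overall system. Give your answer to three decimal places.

R(A) = exp(−0.00013 × 2000) = 0.77105
R(B) = exp(−0.00012 × 2000) = 0.78663
R(C) = exp(−0.00011 × 2000) = 0.80252
R(D) = exp(−0.00012 × 2000) = 0.78663
R(E) = exp(−0.000070 × 2000) = 0.86936
R(F) = exp(−0.000074 × 2000) = 0.86243
R(G) = exp(−0.000098 × 2000) = 0.82201
Parallel (A, B, and C): 1 − (1 − 0.77105)(1 − 0.78663)(1 − 0.80252) = 0.99035
Series (F and G): 0.86243 × 0.82201 = 0.70893
Parallel (D, E, and [0.70893]): 1 − (1 − 0.78663)(1 − 0.86936)(1 − 0.70893) = 0.99189
Series ([0.99035] and [0.99189]): 0.99035 × 0.99189 = 0.982

0.982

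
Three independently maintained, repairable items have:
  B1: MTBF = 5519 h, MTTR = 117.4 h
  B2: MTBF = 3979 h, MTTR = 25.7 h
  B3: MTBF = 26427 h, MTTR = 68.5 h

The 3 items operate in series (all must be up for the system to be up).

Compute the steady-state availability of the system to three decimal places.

0.970

A(B1) = MTBF/(MTBF+MTTR) = 5519/(5519+117.4) = 0.979171
A(B2) = MTBF/(MTBF+MTTR) = 3979/(3979+25.7) = 0.993583
A(B3) = MTBF/(MTBF+MTTR) = 26427/(26427+68.5) = 0.997415
Series availability: 0.979171 × 0.993583 × 0.997415 = 0.970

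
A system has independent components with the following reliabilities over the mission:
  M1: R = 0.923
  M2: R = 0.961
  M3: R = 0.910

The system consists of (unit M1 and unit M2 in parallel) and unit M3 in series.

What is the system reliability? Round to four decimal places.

0.9073

Parallel (M1 and M2): 1 − (1 − 0.923000)(1 − 0.961000) = 0.996997
Series ([0.996997] and M3): 0.996997 × 0.910000 = 0.9073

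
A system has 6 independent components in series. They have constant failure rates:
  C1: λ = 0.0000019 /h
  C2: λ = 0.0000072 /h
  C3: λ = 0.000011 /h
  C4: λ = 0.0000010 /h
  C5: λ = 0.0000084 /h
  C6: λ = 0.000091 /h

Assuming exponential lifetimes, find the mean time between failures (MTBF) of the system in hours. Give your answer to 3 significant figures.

8300

Series of exponential components: λ_sys = Σ λ_i
λ_sys = 0.0000019 + 0.0000072 + 0.000011 + 0.0000010 + 0.0000084 + 0.000091 = 1.2050e-04 /h
MTBF = 1 / λ_sys = 8300 h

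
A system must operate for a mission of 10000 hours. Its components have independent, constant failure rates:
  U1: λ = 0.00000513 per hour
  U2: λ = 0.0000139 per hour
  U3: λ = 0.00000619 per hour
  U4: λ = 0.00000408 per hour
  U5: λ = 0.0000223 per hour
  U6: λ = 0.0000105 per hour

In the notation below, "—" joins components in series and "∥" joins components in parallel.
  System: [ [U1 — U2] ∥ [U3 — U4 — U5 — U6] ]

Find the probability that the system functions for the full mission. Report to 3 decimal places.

0.939

R(U1) = exp(−0.00000513 × 10000) = 0.94999
R(U2) = exp(−0.0000139 × 10000) = 0.87023
R(U3) = exp(−0.00000619 × 10000) = 0.93998
R(U4) = exp(−0.00000408 × 10000) = 0.96002
R(U5) = exp(−0.0000223 × 10000) = 0.80011
R(U6) = exp(−0.0000105 × 10000) = 0.90032
Series (U1 and U2): 0.94999 × 0.87023 = 0.82671
Series (U3, U4, U5, and U6): 0.93998 × 0.96002 × 0.80011 × 0.90032 = 0.65005
Parallel ([0.82671] and [0.65005]): 1 − (1 − 0.82671)(1 − 0.65005) = 0.939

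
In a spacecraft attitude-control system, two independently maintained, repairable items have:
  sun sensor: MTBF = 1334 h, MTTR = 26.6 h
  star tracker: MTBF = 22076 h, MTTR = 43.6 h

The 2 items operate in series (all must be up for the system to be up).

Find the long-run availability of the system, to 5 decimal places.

0.97852

A(sun sensor) = MTBF/(MTBF+MTTR) = 1334/(1334+26.6) = 0.980450
A(star tracker) = MTBF/(MTBF+MTTR) = 22076/(22076+43.6) = 0.998029
Series availability: 0.980450 × 0.998029 = 0.97852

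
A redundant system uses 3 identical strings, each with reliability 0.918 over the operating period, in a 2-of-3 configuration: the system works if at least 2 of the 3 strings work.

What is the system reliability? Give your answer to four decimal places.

0.9809

R = Σ_{i=2}^{3} C(3,i) p^i (1−p)^{3−i} with p = 0.918
C(3,2)·0.918^2·0.082^1 = 0.207310
C(3,3)·0.918^3·0.082^0 = 0.773621
Sum = 0.9809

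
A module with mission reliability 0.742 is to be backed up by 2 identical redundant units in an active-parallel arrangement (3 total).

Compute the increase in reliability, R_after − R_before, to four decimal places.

0.2408

R_before = 0.742
R_after = 1 − (1 − 0.742)^3 = 0.9828
ΔR = 0.9828 − 0.742 = 0.2408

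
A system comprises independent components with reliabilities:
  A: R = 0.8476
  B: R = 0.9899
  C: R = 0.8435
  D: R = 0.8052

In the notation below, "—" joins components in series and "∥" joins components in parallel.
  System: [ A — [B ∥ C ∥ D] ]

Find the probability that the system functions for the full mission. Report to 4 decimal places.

Parallel (B, C, and D): 1 − (1 − 0.989900)(1 − 0.843500)(1 − 0.805200) = 0.999692
Series (A and [0.999692]): 0.847600 × 0.999692 = 0.8473

0.8473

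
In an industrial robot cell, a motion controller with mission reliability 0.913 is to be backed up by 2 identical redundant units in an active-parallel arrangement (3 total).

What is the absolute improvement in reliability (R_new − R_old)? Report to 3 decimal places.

R_before = 0.913
R_after = 1 − (1 − 0.913)^3 = 0.999
ΔR = 0.999 − 0.913 = 0.086

0.086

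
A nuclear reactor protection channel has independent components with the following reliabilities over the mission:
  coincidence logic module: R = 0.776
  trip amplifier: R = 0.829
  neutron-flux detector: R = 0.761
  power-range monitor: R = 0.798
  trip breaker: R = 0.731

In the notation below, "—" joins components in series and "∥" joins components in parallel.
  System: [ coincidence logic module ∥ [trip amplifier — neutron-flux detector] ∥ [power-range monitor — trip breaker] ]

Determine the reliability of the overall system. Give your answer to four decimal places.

0.9655

Series (trip amplifier and neutron-flux detector): 0.829000 × 0.761000 = 0.630869
Series (power-range monitor and trip breaker): 0.798000 × 0.731000 = 0.583338
Parallel (coincidence logic module, [0.630869], and [0.583338]): 1 − (1 − 0.776000)(1 − 0.630869)(1 − 0.583338) = 0.9655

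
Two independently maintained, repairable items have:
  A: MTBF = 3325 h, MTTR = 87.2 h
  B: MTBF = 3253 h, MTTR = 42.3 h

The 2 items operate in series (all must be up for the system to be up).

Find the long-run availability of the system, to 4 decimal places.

A(A) = MTBF/(MTBF+MTTR) = 3325/(3325+87.2) = 0.974445
A(B) = MTBF/(MTBF+MTTR) = 3253/(3253+42.3) = 0.987164
Series availability: 0.974445 × 0.987164 = 0.9619

0.9619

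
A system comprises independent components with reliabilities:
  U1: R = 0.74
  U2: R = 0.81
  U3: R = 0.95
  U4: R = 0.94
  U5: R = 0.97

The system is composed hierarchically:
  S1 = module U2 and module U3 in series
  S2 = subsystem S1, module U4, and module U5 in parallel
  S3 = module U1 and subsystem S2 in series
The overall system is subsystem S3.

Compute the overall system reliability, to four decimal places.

0.7397

Series (U2 and U3): 0.810000 × 0.950000 = 0.769500
Parallel ([0.769500], U4, and U5): 1 − (1 − 0.769500)(1 − 0.940000)(1 − 0.970000) = 0.999585
Series (U1 and [0.999585]): 0.740000 × 0.999585 = 0.7397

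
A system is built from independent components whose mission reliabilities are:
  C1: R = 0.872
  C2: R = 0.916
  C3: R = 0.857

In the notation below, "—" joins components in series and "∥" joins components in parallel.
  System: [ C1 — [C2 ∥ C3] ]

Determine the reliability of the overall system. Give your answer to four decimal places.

0.8615

Parallel (C2 and C3): 1 − (1 − 0.916000)(1 − 0.857000) = 0.987988
Series (C1 and [0.987988]): 0.872000 × 0.987988 = 0.8615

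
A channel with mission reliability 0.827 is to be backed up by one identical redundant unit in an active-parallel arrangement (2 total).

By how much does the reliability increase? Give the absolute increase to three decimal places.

0.143

R_before = 0.827
R_after = 1 − (1 − 0.827)^2 = 0.970
ΔR = 0.970 − 0.827 = 0.143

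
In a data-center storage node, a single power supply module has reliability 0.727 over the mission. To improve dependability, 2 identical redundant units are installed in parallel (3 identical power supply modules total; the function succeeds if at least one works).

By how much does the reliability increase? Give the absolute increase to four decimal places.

R_before = 0.727
R_after = 1 − (1 − 0.727)^3 = 0.9797
ΔR = 0.9797 − 0.727 = 0.2527

0.2527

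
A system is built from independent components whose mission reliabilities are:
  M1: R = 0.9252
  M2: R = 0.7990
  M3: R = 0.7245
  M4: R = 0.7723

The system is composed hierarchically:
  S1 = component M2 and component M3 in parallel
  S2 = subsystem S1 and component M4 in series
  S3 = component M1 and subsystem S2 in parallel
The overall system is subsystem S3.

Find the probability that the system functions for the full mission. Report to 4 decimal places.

Parallel (M2 and M3): 1 − (1 − 0.799000)(1 − 0.724500) = 0.944625
Series ([0.944625] and M4): 0.944625 × 0.772300 = 0.729534
Parallel (M1 and [0.729534]): 1 − (1 − 0.925200)(1 − 0.729534) = 0.9798

0.9798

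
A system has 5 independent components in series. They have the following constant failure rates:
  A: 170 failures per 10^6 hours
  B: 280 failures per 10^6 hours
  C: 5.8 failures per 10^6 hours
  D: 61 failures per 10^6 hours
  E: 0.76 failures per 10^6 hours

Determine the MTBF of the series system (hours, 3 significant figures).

Series of exponential components: λ_sys = Σ λ_i
λ_sys = 0.00017 + 0.00028 + 0.0000058 + 0.000061 + 0.00000076 = 5.1756e-04 /h
MTBF = 1 / λ_sys = 1930 h

1930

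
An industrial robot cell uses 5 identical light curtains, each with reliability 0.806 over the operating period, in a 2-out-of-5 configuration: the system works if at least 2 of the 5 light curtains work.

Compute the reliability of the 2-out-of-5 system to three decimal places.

R = Σ_{i=2}^{5} C(5,i) p^i (1−p)^{5−i} with p = 0.806
C(5,2)·0.806^2·0.194^3 = 0.04743
C(5,3)·0.806^3·0.194^2 = 0.19706
C(5,4)·0.806^4·0.194^1 = 0.40937
C(5,5)·0.806^5·0.194^0 = 0.34015
Sum = 0.994

0.994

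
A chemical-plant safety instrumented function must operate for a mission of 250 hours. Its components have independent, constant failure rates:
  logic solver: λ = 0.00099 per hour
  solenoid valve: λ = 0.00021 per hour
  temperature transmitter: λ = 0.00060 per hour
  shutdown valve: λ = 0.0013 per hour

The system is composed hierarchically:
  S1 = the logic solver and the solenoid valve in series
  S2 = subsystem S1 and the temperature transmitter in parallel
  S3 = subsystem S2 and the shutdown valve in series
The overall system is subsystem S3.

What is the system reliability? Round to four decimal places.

0.6964

R(logic solver) = exp(−0.00099 × 250) = 0.780750
R(solenoid valve) = exp(−0.00021 × 250) = 0.948854
R(temperature transmitter) = exp(−0.00060 × 250) = 0.860708
R(shutdown valve) = exp(−0.0013 × 250) = 0.722527
Series (logic solver and solenoid valve): 0.780750 × 0.948854 = 0.740818
Parallel ([0.740818] and temperature transmitter): 1 − (1 − 0.740818)(1 − 0.860708) = 0.963898
Series ([0.963898] and shutdown valve): 0.963898 × 0.722527 = 0.6964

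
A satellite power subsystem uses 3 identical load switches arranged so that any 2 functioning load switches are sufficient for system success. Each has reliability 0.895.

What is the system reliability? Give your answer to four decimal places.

R = Σ_{i=2}^{3} C(3,i) p^i (1−p)^{3−i} with p = 0.895
C(3,2)·0.895^2·0.105^1 = 0.252323
C(3,3)·0.895^3·0.105^0 = 0.716917
Sum = 0.9692

0.9692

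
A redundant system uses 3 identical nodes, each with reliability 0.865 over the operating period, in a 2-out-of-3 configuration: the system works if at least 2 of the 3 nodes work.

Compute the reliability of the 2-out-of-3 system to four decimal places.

R = Σ_{i=2}^{3} C(3,i) p^i (1−p)^{3−i} with p = 0.865
C(3,2)·0.865^2·0.135^1 = 0.303031
C(3,3)·0.865^3·0.135^0 = 0.647215
Sum = 0.9502

0.9502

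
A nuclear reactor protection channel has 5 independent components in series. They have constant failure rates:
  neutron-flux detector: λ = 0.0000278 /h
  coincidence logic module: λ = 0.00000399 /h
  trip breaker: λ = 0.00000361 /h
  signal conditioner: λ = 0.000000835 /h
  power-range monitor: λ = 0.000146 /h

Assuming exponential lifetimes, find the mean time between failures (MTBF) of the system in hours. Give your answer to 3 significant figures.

Series of exponential components: λ_sys = Σ λ_i
λ_sys = 0.0000278 + 0.00000399 + 0.00000361 + 0.000000835 + 0.000146 = 1.8223e-04 /h
MTBF = 1 / λ_sys = 5490 h

5490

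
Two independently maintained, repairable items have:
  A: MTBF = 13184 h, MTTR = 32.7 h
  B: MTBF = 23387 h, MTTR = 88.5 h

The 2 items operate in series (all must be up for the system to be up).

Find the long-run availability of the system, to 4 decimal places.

0.9938

A(A) = MTBF/(MTBF+MTTR) = 13184/(13184+32.7) = 0.997526
A(B) = MTBF/(MTBF+MTTR) = 23387/(23387+88.5) = 0.996230
Series availability: 0.997526 × 0.996230 = 0.9938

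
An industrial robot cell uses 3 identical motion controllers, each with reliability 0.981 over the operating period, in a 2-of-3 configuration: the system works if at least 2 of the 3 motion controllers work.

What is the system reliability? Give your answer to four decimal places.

0.9989

R = Σ_{i=2}^{3} C(3,i) p^i (1−p)^{3−i} with p = 0.981
C(3,2)·0.981^2·0.019^1 = 0.054855
C(3,3)·0.981^3·0.019^0 = 0.944076
Sum = 0.9989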